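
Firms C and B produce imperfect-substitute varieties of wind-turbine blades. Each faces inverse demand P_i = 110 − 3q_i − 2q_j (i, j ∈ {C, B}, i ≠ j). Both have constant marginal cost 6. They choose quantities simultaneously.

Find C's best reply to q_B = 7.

15

Firm C's profit: π = q_C(110 − 3q_C − 2q_B) − 6q_C.
∂π/∂q_C = 104 − 6q_C − 2q_B = 0 ⇒ q_C = 52/3 − (1/3)q_B.
At q_B = 7: q_C = 52/3 − (1/3)·7 = 15.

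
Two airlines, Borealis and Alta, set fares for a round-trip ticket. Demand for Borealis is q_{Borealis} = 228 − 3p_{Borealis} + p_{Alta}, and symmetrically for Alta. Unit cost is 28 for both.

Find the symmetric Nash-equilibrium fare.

62.4

Borealis's profit: π = (p_{Borealis} − 28)(228 − 3p_{Borealis} + p_{Alta}).
∂π/∂p_{Borealis} = 312 − 6p_{Borealis} + p_{Alta} = 0 ⇒ p_{Borealis} = 52 + (1/6)p_{Alta}.
The game is symmetric, so in equilibrium p_{Alta} = p_{Borealis}: the reaction function gives (5/6)p_{Borealis} = 52, hence p_{Borealis} = 62.4.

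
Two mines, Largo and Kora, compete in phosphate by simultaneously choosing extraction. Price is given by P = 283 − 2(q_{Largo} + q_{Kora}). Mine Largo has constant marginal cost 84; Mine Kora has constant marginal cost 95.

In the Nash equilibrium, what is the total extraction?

64.5

Mine Largo's profit: π = q_{Largo}(283 − 2(q_{Largo} + q_{Kora})) − 84q_{Largo}.
∂π/∂q_{Largo} = 199 − 4q_{Largo} − 2q_{Kora} = 0, so q_{Largo} = 49.75 − 0.5q_{Kora}.
By the same steps for Kora: q_{Kora} = 47 − 0.5q_{Largo}.
Plugging q_{Kora} into Largo's best response: q_{Largo} = 49.75 − 0.5(47 − 0.5q_{Largo}) ⇒ 0.75q_{Largo} = 26.25, so q_{Largo} = 35.
Then q_{Kora} = 47 − 0.5·35 = 29.5.
Total extraction: 35 + 29.5 = 64.5.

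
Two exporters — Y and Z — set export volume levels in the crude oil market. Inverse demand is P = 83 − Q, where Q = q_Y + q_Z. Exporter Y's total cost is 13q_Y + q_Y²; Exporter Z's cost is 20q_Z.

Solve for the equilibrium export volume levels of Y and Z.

11, 26

Exporter Y's profit: π = q_Y(83 − (q_Y + q_Z)) − 13q_Y − q_Y².
∂π/∂q_Y = 70 − 4q_Y − q_Z = 0, so q_Y = 17.5 − 0.25q_Z.
For Z: ∂π/∂q_Z = 63 − 2q_Z − q_Y = 0 ⇒ q_Z = 31.5 − 0.5q_Y.
Solving the two reaction functions simultaneously: (1 − (−0.25)(−0.5))q_Y = 17.5 − 0.25·31.5, so 0.875q_Y = 9.625 and q_Y = 11.
Then q_Z = 31.5 − 0.5·11 = 26.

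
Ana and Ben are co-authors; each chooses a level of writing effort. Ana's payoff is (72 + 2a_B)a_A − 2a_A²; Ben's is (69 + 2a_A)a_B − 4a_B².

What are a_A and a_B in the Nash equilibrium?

25.5, 15

Expanding Ana's payoff: 72a_A + 2a_Ba_A − 2a_A².
∂π/∂a_A = 72 + 2a_B − 4a_A = 0, so a_A = 18 + 0.5a_B.
Likewise for Ben: a_B = 8.625 + 0.25a_A.
Solving the two reaction functions simultaneously: (1 − (0.5)(0.25))a_A = 18 + 0.5·8.625, so 0.875a_A = 22.3125 and a_A = 25.5.
Then a_B = 8.625 + 0.25·25.5 = 15.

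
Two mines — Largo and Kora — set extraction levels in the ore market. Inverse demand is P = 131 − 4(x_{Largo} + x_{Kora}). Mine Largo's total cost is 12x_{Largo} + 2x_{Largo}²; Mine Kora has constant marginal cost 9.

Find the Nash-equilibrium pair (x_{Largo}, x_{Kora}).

Mine Largo's profit: π = x_{Largo}(131 − 4(x_{Largo} + x_{Kora})) − 12x_{Largo} − 2x_{Largo}².
∂π/∂x_{Largo} = 119 − 12x_{Largo} − 4x_{Kora} = 0, so x_{Largo} = 119/12 − (1/3)x_{Kora}.
For Kora: ∂π/∂x_{Kora} = 122 − 8x_{Kora} − 4x_{Largo} = 0 ⇒ x_{Kora} = 15.25 − 0.5x_{Largo}.
Solving the two reaction functions simultaneously: (1 − (−1/3)(−0.5))x_{Largo} = 119/12 − (1/3)·15.25, so (5/6)x_{Largo} = 29/6 and x_{Largo} = 5.8.
Then x_{Kora} = 15.25 − 0.5·5.8 = 12.35.

5.8, 12.35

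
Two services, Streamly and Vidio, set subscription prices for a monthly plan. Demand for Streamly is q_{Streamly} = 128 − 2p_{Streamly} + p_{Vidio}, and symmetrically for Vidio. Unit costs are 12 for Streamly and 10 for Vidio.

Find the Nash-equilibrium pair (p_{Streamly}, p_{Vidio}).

Streamly's profit: π = (p_{Streamly} − 12)(128 − 2p_{Streamly} + p_{Vidio}).
∂π/∂p_{Streamly} = 152 − 4p_{Streamly} + p_{Vidio} = 0 ⇒ p_{Streamly} = 38 + 0.25p_{Vidio}.
Similarly p_{Vidio} = 37 + 0.25p_{Streamly}.
Solving the two reaction functions simultaneously: (1 − (0.25)(0.25))p_{Streamly} = 38 + 0.25·37, so 0.9375p_{Streamly} = 47.25 and p_{Streamly} = 50.4.
Then p_{Vidio} = 37 + 0.25·50.4 = 49.6.

50.4, 49.6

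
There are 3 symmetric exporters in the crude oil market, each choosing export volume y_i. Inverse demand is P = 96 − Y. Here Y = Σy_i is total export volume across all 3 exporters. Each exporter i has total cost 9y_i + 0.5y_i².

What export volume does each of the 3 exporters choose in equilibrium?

17.4

A representative exporter's profit is π_i = y_i(96 − Y) − 9y_i − 0.5y_i², with Y = y_i + Σ_{j≠i} y_j.
First-order condition: 87 − 3y_i − Σ_{j≠i} y_j = 0.
Imposing symmetry (y_j = y for all j) turns Σ_{j≠i} y_j into 2y, so 87 = 5y and y = 17.4.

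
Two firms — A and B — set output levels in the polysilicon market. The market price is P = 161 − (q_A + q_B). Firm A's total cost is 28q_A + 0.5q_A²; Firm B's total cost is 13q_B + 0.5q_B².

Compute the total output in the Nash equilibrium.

Firm A's profit: π = q_A(161 − (q_A + q_B)) − 28q_A − 0.5q_A².
∂π/∂q_A = 133 − 3q_A − q_B = 0, so q_A = 133/3 − (1/3)q_B.
By the same steps for B: q_B = 148/3 − (1/3)q_A.
Solving the two reaction functions simultaneously: (1 − (−1/3)(−1/3))q_A = 133/3 − (1/3)·(148/3), so (8/9)q_A = 251/9 and q_A = 31.375.
Then q_B = 148/3 − (1/3)·31.375 = 38.875.
Total output: 31.375 + 38.875 = 70.25.

70.25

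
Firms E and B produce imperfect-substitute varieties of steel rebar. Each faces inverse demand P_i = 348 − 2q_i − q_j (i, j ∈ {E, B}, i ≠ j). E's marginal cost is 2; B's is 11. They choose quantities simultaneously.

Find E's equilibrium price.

Firm E's profit: π = q_E(348 − 2q_E − q_B) − 2q_E.
∂π/∂q_E = 346 − 4q_E − q_B = 0 ⇒ q_E = 86.5 − 0.25q_B.
Similarly q_B = 84.25 − 0.25q_E.
Solving the two reaction functions simultaneously: (1 − (−0.25)(−0.25))q_E = 86.5 − 0.25·84.25, so 0.9375q_E = 65.4375 and q_E = 69.8.
Then q_B = 84.25 − 0.25·69.8 = 66.8.
P_E = 348 − 2·69.8 − 66.8 = 141.6.

141.6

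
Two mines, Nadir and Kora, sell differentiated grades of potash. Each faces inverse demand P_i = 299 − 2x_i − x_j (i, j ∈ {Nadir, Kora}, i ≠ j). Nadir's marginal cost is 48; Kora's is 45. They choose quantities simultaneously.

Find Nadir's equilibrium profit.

5000

Mine Nadir's profit: π = x_{Nadir}(299 − 2x_{Nadir} − x_{Kora}) − 48x_{Nadir}.
∂π/∂x_{Nadir} = 251 − 4x_{Nadir} − x_{Kora} = 0 ⇒ x_{Nadir} = 62.75 − 0.25x_{Kora}.
Similarly x_{Kora} = 63.5 − 0.25x_{Nadir}.
Solving the two reaction functions simultaneously: (1 − (−0.25)(−0.25))x_{Nadir} = 62.75 − 0.25·63.5, so 0.9375x_{Nadir} = 46.875 and x_{Nadir} = 50.
Then x_{Kora} = 63.5 − 0.25·50 = 51.
P_{Nadir} = 299 − 2·50 − 51 = 148.
Profit = (148 − 48)·50 = 5000.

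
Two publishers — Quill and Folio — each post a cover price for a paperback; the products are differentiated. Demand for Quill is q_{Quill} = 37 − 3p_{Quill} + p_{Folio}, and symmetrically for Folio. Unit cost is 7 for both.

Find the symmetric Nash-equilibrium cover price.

11.6

Quill's profit: π = (p_{Quill} − 7)(37 − 3p_{Quill} + p_{Folio}).
∂π/∂p_{Quill} = 58 − 6p_{Quill} + p_{Folio} = 0 ⇒ p_{Quill} = 29/3 + (1/6)p_{Folio}.
The game is symmetric, so in equilibrium p_{Folio} = p_{Quill}: the reaction function gives (5/6)p_{Quill} = 29/3, hence p_{Quill} = 11.6.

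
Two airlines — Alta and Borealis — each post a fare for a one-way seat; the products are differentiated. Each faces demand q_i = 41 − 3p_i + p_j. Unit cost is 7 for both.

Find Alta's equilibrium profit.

87.48

Alta's profit: π = (p_{Alta} − 7)(41 − 3p_{Alta} + p_{Borealis}).
∂π/∂p_{Alta} = 62 − 6p_{Alta} + p_{Borealis} = 0 ⇒ p_{Alta} = 31/3 + (1/6)p_{Borealis}.
By symmetry p_{Borealis} = p_{Alta}; substituting into the reaction function, (5/6)p_{Alta} = 31/3 and p_{Alta} = 12.4.
q_{Alta} = 41 − 3·12.4 + 12.4 = 16.2.
Profit = (12.4 − 7)·16.2 = 87.48.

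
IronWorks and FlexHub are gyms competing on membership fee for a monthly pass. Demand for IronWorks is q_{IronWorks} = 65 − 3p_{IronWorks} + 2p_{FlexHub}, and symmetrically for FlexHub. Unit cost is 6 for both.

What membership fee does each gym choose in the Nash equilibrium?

20.75

IronWorks's profit: π = (p_{IronWorks} − 6)(65 − 3p_{IronWorks} + 2p_{FlexHub}).
∂π/∂p_{IronWorks} = 83 − 6p_{IronWorks} + 2p_{FlexHub} = 0 ⇒ p_{IronWorks} = 83/6 + (1/3)p_{FlexHub}.
By symmetry p_{FlexHub} = p_{IronWorks}; substituting into the reaction function, (2/3)p_{IronWorks} = 83/6 and p_{IronWorks} = 20.75.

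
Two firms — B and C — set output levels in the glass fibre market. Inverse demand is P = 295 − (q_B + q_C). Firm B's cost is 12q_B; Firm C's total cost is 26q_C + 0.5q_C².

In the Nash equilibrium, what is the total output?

Firm B's profit: π = q_B(295 − (q_B + q_C)) − 12q_B.
∂π/∂q_B = 283 − 2q_B − q_C = 0, so q_B = 141.5 − 0.5q_C.
For C: ∂π/∂q_C = 269 − 3q_C − q_B = 0 ⇒ q_C = 269/3 − (1/3)q_B.
Substituting the second reaction function into the first: q_B = 141.5 − 0.5(269/3 − (1/3)q_B), which gives (5/6)q_B = 290/3 ⇒ q_B = 116.
Then q_C = 269/3 − (1/3)·116 = 51.
Total output: 116 + 51 = 167.

167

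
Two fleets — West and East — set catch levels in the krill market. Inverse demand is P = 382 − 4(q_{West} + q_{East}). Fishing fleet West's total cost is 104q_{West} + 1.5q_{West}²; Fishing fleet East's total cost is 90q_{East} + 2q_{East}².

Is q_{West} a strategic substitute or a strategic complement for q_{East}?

strategic substitutes

Fishing fleet West's profit: π = q_{West}(382 − 4(q_{West} + q_{East})) − 104q_{West} − 1.5q_{West}².
∂π/∂q_{West} = 278 − 11q_{West} − 4q_{East} = 0, so q_{West} = 278/11 − (4/11)q_{East}.
The best-response slope dq_{West}/dq_{East} = −4/11 < 0: the reaction function is downward-sloping, so the choices are strategic substitutes.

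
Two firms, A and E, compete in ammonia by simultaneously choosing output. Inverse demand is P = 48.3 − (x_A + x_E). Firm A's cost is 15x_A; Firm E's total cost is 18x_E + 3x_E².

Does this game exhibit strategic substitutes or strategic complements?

strategic substitutes

Firm A's profit: π = x_A(48.3 − (x_A + x_E)) − 15x_A.
∂π/∂x_A = 33.3 − 2x_A − x_E = 0, so x_A = 16.65 − 0.5x_E.
The best-response slope dx_A/dx_E = −0.5 < 0: the reaction function is downward-sloping, so the choices are strategic substitutes.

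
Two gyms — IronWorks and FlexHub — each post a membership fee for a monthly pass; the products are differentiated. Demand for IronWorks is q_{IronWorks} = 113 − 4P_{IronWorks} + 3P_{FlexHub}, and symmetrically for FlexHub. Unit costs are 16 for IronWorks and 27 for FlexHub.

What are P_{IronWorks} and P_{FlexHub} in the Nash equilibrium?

37.8, 41.8

IronWorks's profit: π = (P_{IronWorks} − 16)(113 − 4P_{IronWorks} + 3P_{FlexHub}).
∂π/∂P_{IronWorks} = 177 − 8P_{IronWorks} + 3P_{FlexHub} = 0 ⇒ P_{IronWorks} = 22.125 + 0.375P_{FlexHub}.
Similarly P_{FlexHub} = 27.625 + 0.375P_{IronWorks}.
Substituting the second reaction function into the first: P_{IronWorks} = 22.125 + 0.375(27.625 + 0.375P_{IronWorks}), which gives (55/64)P_{IronWorks} = 2079/64 ⇒ P_{IronWorks} = 37.8.
Then P_{FlexHub} = 27.625 + 0.375·37.8 = 41.8.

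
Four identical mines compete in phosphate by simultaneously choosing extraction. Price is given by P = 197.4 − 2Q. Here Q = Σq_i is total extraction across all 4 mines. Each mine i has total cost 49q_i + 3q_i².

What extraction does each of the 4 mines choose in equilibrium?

9.275

A representative mine's profit is π_i = q_i(197.4 − 2Q) − 49q_i − 3q_i², with Q = q_i + Σ_{j≠i} q_j.
First-order condition: 148.4 − 10q_i − 2Σ_{j≠i} q_j = 0.
With identical mines, set every q_j = q: then 148.4 − 10q − 6q = 0, i.e. q = 148.4/16 = 9.275.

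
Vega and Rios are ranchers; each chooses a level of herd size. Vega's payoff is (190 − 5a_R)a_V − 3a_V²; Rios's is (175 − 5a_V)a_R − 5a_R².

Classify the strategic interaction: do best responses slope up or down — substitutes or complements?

Expanding Vega's payoff: 190a_V − 5a_Ra_V − 3a_V².
∂π/∂a_V = 190 − 5a_R − 6a_V = 0, so a_V = 95/3 − (5/6)a_R.
The best-response slope da_V/da_R = −5/6 < 0: the reaction function is downward-sloping, so the choices are strategic substitutes.

strategic substitutes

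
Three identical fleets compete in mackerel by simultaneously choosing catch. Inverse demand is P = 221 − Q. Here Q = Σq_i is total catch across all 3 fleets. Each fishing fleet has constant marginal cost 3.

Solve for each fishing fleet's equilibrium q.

A representative fishing fleet's profit is π_i = q_i(221 − Q) − 3q_i, with Q = q_i + Σ_{j≠i} q_j.
First-order condition: 218 − 2q_i − Σ_{j≠i} q_j = 0.
With identical fishing fleets, set every q_j = q: then 218 − 2q − 2q = 0, i.e. q = 218/4 = 54.5.

54.5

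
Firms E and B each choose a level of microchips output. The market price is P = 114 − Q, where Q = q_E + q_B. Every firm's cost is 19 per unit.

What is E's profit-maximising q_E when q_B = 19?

Firm E's profit: π = q_E(114 − (q_E + q_B)) − 19q_E.
∂π/∂q_E = 95 − 2q_E − q_B = 0, so q_E = 47.5 − 0.5q_B.
At q_B = 19: q_E = 47.5 − 0.5·19 = 38.

38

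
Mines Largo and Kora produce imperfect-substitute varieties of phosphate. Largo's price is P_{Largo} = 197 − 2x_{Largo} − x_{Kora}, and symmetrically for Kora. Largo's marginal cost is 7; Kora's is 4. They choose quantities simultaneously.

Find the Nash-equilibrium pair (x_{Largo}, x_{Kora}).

Mine Largo's profit: π = x_{Largo}(197 − 2x_{Largo} − x_{Kora}) − 7x_{Largo}.
∂π/∂x_{Largo} = 190 − 4x_{Largo} − x_{Kora} = 0 ⇒ x_{Largo} = 47.5 − 0.25x_{Kora}.
Similarly x_{Kora} = 48.25 − 0.25x_{Largo}.
Plugging x_{Kora} into Largo's best response: x_{Largo} = 47.5 − 0.25(48.25 − 0.25x_{Largo}) ⇒ 0.9375x_{Largo} = 35.4375, so x_{Largo} = 37.8.
Then x_{Kora} = 48.25 − 0.25·37.8 = 38.8.

37.8, 38.8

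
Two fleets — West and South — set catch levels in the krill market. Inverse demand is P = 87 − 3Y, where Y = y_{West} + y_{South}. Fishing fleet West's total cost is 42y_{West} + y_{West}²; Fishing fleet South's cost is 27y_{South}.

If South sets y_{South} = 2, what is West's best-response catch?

Fishing fleet West's profit: π = y_{West}(87 − 3(y_{West} + y_{South})) − 42y_{West} − y_{West}².
∂π/∂y_{West} = 45 − 8y_{West} − 3y_{South} = 0, so y_{West} = 5.625 − 0.375y_{South}.
At y_{South} = 2: y_{West} = 5.625 − 0.375·2 = 4.875.

4.875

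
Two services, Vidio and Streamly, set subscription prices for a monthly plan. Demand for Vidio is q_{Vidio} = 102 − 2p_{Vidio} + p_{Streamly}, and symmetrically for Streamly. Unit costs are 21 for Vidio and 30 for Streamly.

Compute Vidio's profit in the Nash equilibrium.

Vidio's profit: π = (p_{Vidio} − 21)(102 − 2p_{Vidio} + p_{Streamly}).
∂π/∂p_{Vidio} = 144 − 4p_{Vidio} + p_{Streamly} = 0 ⇒ p_{Vidio} = 36 + 0.25p_{Streamly}.
Similarly p_{Streamly} = 40.5 + 0.25p_{Vidio}.
Substituting the second reaction function into the first: p_{Vidio} = 36 + 0.25(40.5 + 0.25p_{Vidio}), which gives 0.9375p_{Vidio} = 46.125 ⇒ p_{Vidio} = 49.2.
Then p_{Streamly} = 40.5 + 0.25·49.2 = 52.8.
q_{Vidio} = 102 − 2·49.2 + 52.8 = 56.4.
Profit = (49.2 − 21)·56.4 = 1590.48.

1590.48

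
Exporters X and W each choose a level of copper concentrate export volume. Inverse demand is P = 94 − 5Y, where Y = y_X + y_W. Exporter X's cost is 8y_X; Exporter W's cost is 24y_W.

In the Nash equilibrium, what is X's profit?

231.2

Exporter X's profit: π = y_X(94 − 5(y_X + y_W)) − 8y_X.
∂π/∂y_X = 86 − 10y_X − 5y_W = 0, so y_X = 8.6 − 0.5y_W.
By the same steps for W: y_W = 7 − 0.5y_X.
Solving the two reaction functions simultaneously: (1 − (−0.5)(−0.5))y_X = 8.6 − 0.5·7, so 0.75y_X = 5.1 and y_X = 6.8.
Then y_W = 7 − 0.5·6.8 = 3.6.
Price P = 94 − 5·10.4 = 42.
X's profit: (42 − 8)·6.8 = 231.2.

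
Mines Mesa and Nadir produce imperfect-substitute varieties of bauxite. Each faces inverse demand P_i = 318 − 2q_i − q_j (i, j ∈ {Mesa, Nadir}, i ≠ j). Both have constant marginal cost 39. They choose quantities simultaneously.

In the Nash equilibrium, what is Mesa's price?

150.6

Mine Mesa's profit: π = q_{Mesa}(318 − 2q_{Mesa} − q_{Nadir}) − 39q_{Mesa}.
∂π/∂q_{Mesa} = 279 − 4q_{Mesa} − q_{Nadir} = 0 ⇒ q_{Mesa} = 69.75 − 0.25q_{Nadir}.
The game is symmetric, so in equilibrium q_{Nadir} = q_{Mesa}: the reaction function gives 1.25q_{Mesa} = 69.75, hence q_{Mesa} = 55.8.
P_{Mesa} = 318 − 2·55.8 − 55.8 = 150.6.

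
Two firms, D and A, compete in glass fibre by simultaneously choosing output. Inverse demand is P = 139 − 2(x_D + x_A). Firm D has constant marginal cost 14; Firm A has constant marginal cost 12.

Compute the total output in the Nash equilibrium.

Firm D's profit: π = x_D(139 − 2(x_D + x_A)) − 14x_D.
∂π/∂x_D = 125 − 4x_D − 2x_A = 0, so x_D = 31.25 − 0.5x_A.
By the same steps for A: x_A = 31.75 − 0.5x_D.
Plugging x_A into D's best response: x_D = 31.25 − 0.5(31.75 − 0.5x_D) ⇒ 0.75x_D = 15.375, so x_D = 20.5.
Then x_A = 31.75 − 0.5·20.5 = 21.5.
Total output: 20.5 + 21.5 = 42.

42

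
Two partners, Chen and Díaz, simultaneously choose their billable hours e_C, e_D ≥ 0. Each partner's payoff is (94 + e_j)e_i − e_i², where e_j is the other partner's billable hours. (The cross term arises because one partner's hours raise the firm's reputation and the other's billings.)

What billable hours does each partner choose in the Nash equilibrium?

Chen's payoff is (94 + e_D)e_C − e_C².
∂π/∂e_C = 94 + e_D − 2e_C = 0, so e_C = 47 + 0.5e_D.
The game is symmetric, so in equilibrium e_D = e_C: the reaction function gives 0.5e_C = 47, hence e_C = 94.

94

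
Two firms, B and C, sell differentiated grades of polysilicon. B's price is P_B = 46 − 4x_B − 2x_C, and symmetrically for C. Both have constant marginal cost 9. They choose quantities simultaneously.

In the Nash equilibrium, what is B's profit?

54.76

Firm B's profit: π = x_B(46 − 4x_B − 2x_C) − 9x_B.
∂π/∂x_B = 37 − 8x_B − 2x_C = 0 ⇒ x_B = 4.625 − 0.25x_C.
The game is symmetric, so in equilibrium x_C = x_B: the reaction function gives 1.25x_B = 4.625, hence x_B = 3.7.
P_B = 46 − 4·3.7 − 2·3.7 = 23.8.
Profit = (23.8 − 9)·3.7 = 54.76.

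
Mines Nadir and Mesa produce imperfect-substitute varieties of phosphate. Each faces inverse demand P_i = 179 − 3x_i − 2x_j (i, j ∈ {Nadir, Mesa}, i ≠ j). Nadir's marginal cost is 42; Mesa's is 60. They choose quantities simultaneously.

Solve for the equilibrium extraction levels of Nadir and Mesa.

18.25, 13.75

Mine Nadir's profit: π = x_{Nadir}(179 − 3x_{Nadir} − 2x_{Mesa}) − 42x_{Nadir}.
∂π/∂x_{Nadir} = 137 − 6x_{Nadir} − 2x_{Mesa} = 0 ⇒ x_{Nadir} = 137/6 − (1/3)x_{Mesa}.
Similarly x_{Mesa} = 119/6 − (1/3)x_{Nadir}.
Solving the two reaction functions simultaneously: (1 − (−1/3)(−1/3))x_{Nadir} = 137/6 − (1/3)·(119/6), so (8/9)x_{Nadir} = 146/9 and x_{Nadir} = 18.25.
Then x_{Mesa} = 119/6 − (1/3)·18.25 = 13.75.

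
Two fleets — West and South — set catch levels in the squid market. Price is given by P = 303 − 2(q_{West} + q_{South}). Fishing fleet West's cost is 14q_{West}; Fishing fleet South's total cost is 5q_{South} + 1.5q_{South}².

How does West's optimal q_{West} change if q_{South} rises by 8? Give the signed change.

Fishing fleet West's profit: π = q_{West}(303 − 2(q_{West} + q_{South})) − 14q_{West}.
∂π/∂q_{West} = 289 − 4q_{West} − 2q_{South} = 0, so q_{West} = 72.25 − 0.5q_{South}.
The reaction-function slope is −0.5, so an 8-unit rise in q_{South} moves q_{West} by −0.5 × 8 = −4. West's best response falls — the actions are strategic substitutes.

-4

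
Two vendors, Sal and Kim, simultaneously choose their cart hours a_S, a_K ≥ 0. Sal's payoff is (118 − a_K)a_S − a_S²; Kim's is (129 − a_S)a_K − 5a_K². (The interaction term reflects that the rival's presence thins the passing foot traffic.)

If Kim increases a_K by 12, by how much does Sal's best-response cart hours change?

Expanding Sal's payoff: 118a_S − a_Ka_S − a_S².
∂π/∂a_S = 118 − a_K − 2a_S = 0, so a_S = 59 − 0.5a_K.
The reaction-function slope is −0.5, so a 12-unit rise in a_K moves a_S by −0.5 × 12 = −6. Sal's best response falls — the actions are strategic substitutes.

-6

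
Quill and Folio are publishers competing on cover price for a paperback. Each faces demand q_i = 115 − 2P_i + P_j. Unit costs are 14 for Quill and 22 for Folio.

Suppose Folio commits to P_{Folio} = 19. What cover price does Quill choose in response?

Quill's profit: π = (P_{Quill} − 14)(115 − 2P_{Quill} + P_{Folio}).
∂π/∂P_{Quill} = 143 − 4P_{Quill} + P_{Folio} = 0 ⇒ P_{Quill} = 35.75 + 0.25P_{Folio}.
At P_{Folio} = 19: P_{Quill} = 35.75 + 0.25·19 = 40.5.

40.5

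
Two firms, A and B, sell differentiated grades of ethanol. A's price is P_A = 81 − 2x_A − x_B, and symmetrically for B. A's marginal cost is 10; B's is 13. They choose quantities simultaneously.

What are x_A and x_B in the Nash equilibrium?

14.4, 13.4

Firm A's profit: π = x_A(81 − 2x_A − x_B) − 10x_A.
∂π/∂x_A = 71 − 4x_A − x_B = 0 ⇒ x_A = 17.75 − 0.25x_B.
Similarly x_B = 17 − 0.25x_A.
Substituting the second reaction function into the first: x_A = 17.75 − 0.25(17 − 0.25x_A), which gives 0.9375x_A = 13.5 ⇒ x_A = 14.4.
Then x_B = 17 − 0.25·14.4 = 13.4.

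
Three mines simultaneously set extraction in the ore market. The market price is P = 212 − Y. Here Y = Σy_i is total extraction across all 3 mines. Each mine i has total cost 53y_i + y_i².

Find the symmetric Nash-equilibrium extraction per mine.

A representative mine's profit is π_i = y_i(212 − Y) − 53y_i − y_i², with Y = y_i + Σ_{j≠i} y_j.
First-order condition: 159 − 4y_i − Σ_{j≠i} y_j = 0.
In a symmetric equilibrium every mine chooses the same y, so Σ_{j≠i} y_j = 2y. The condition becomes 159 − 6y = 0, giving y = 159/6 = 26.5.

26.5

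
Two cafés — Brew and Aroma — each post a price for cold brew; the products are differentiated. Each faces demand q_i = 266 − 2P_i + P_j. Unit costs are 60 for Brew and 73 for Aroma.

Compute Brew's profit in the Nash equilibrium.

9912.32

Brew's profit: π = (P_{Brew} − 60)(266 − 2P_{Brew} + P_{Aroma}).
∂π/∂P_{Brew} = 386 − 4P_{Brew} + P_{Aroma} = 0 ⇒ P_{Brew} = 96.5 + 0.25P_{Aroma}.
Similarly P_{Aroma} = 103 + 0.25P_{Brew}.
Plugging P_{Aroma} into Brew's best response: P_{Brew} = 96.5 + 0.25(103 + 0.25P_{Brew}) ⇒ 0.9375P_{Brew} = 122.25, so P_{Brew} = 130.4.
Then P_{Aroma} = 103 + 0.25·130.4 = 135.6.
q_{Brew} = 266 − 2·130.4 + 135.6 = 140.8.
Profit = (130.4 − 60)·140.8 = 9912.32.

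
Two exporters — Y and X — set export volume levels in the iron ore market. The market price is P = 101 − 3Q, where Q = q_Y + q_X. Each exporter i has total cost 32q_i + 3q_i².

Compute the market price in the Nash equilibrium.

Exporter Y's profit: π = q_Y(101 − 3(q_Y + q_X)) − 32q_Y − 3q_Y².
∂π/∂q_Y = 69 − 12q_Y − 3q_X = 0, so q_Y = 5.75 − 0.25q_X.
By symmetry q_X = q_Y; substituting into the reaction function, 1.25q_Y = 5.75 and q_Y = 4.6.
Equilibrium price: P = 101 − 3·9.2 = 73.4.

73.4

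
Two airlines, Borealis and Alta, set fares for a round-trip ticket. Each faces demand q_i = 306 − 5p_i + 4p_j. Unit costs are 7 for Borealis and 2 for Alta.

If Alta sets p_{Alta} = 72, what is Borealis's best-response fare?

62.9

Borealis's profit: π = (p_{Borealis} − 7)(306 − 5p_{Borealis} + 4p_{Alta}).
∂π/∂p_{Borealis} = 341 − 10p_{Borealis} + 4p_{Alta} = 0 ⇒ p_{Borealis} = 34.1 + 0.4p_{Alta}.
At p_{Alta} = 72: p_{Borealis} = 34.1 + 0.4·72 = 62.9.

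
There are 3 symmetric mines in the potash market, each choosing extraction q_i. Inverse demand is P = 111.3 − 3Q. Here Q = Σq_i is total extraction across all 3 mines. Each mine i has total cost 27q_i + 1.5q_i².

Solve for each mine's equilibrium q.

5.62

A representative mine's profit is π_i = q_i(111.3 − 3Q) − 27q_i − 1.5q_i², with Q = q_i + Σ_{j≠i} q_j.
First-order condition: 84.3 − 9q_i − 3Σ_{j≠i} q_j = 0.
With identical mines, set every q_j = q: then 84.3 − 9q − 6q = 0, i.e. q = 84.3/15 = 5.62.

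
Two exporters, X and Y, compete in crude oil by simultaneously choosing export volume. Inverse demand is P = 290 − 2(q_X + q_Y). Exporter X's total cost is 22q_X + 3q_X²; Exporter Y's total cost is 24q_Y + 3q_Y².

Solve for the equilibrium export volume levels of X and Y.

22.375, 22.125

Exporter X's profit: π = q_X(290 − 2(q_X + q_Y)) − 22q_X − 3q_X².
∂π/∂q_X = 268 − 10q_X − 2q_Y = 0, so q_X = 26.8 − 0.2q_Y.
By the same steps for Y: q_Y = 26.6 − 0.2q_X.
Substituting the second reaction function into the first: q_X = 26.8 − 0.2(26.6 − 0.2q_X), which gives 0.96q_X = 21.48 ⇒ q_X = 22.375.
Then q_Y = 26.6 − 0.2·22.375 = 22.125.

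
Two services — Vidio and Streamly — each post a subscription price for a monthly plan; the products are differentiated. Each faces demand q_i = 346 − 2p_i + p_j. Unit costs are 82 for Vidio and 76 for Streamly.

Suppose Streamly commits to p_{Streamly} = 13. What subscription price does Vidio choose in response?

130.75

Vidio's profit: π = (p_{Vidio} − 82)(346 − 2p_{Vidio} + p_{Streamly}).
∂π/∂p_{Vidio} = 510 − 4p_{Vidio} + p_{Streamly} = 0 ⇒ p_{Vidio} = 127.5 + 0.25p_{Streamly}.
At p_{Streamly} = 13: p_{Vidio} = 127.5 + 0.25·13 = 130.75.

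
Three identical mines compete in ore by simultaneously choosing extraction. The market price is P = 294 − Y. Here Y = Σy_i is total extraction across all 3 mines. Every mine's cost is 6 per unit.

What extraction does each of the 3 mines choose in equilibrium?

A representative mine's profit is π_i = y_i(294 − Y) − 6y_i, with Y = y_i + Σ_{j≠i} y_j.
First-order condition: 288 − 2y_i − Σ_{j≠i} y_j = 0.
Imposing symmetry (y_j = y for all j) turns Σ_{j≠i} y_j into 2y, so 288 = 4y and y = 72.

72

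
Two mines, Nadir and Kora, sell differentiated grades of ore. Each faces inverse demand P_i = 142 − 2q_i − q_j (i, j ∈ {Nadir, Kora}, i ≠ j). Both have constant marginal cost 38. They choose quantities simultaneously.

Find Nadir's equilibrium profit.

Mine Nadir's profit: π = q_{Nadir}(142 − 2q_{Nadir} − q_{Kora}) − 38q_{Nadir}.
∂π/∂q_{Nadir} = 104 − 4q_{Nadir} − q_{Kora} = 0 ⇒ q_{Nadir} = 26 − 0.25q_{Kora}.
By symmetry q_{Kora} = q_{Nadir}; substituting into the reaction function, 1.25q_{Nadir} = 26 and q_{Nadir} = 20.8.
P_{Nadir} = 142 − 2·20.8 − 20.8 = 79.6.
Profit = (79.6 − 38)·20.8 = 865.28.

865.28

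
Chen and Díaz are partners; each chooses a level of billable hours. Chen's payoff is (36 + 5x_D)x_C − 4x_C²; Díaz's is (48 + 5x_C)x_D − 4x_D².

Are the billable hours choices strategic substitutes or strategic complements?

Expanding Chen's payoff: 36x_C + 5x_Dx_C − 4x_C².
∂π/∂x_C = 36 + 5x_D − 8x_C = 0, so x_C = 4.5 + 0.625x_D.
The best-response slope dx_C/dx_D = 0.625 > 0: the reaction function is upward-sloping, so the choices are strategic complements.

strategic complements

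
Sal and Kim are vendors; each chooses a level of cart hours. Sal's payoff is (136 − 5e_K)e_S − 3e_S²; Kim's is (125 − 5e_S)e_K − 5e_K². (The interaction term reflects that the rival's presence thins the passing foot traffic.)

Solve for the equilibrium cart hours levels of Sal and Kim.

Expanding Sal's payoff: 136e_S − 5e_Ke_S − 3e_S².
∂π/∂e_S = 136 − 5e_K − 6e_S = 0, so e_S = 68/3 − (5/6)e_K.
Likewise for Kim: e_K = 12.5 − 0.5e_S.
Plugging e_K into Sal's best response: e_S = 68/3 − (5/6)(12.5 − 0.5e_S) ⇒ (7/12)e_S = 12.25, so e_S = 21.
Then e_K = 12.5 − 0.5·21 = 2.

21, 2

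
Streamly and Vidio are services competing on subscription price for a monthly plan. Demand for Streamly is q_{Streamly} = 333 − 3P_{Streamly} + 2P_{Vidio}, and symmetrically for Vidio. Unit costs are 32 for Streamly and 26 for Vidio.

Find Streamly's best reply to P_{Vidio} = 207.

Streamly's profit: π = (P_{Streamly} − 32)(333 − 3P_{Streamly} + 2P_{Vidio}).
∂π/∂P_{Streamly} = 429 − 6P_{Streamly} + 2P_{Vidio} = 0 ⇒ P_{Streamly} = 71.5 + (1/3)P_{Vidio}.
At P_{Vidio} = 207: P_{Streamly} = 71.5 + (1/3)·207 = 140.5.

140.5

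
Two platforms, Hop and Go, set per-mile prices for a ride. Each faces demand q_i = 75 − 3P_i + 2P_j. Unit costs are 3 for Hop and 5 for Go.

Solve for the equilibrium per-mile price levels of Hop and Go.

Hop's profit: π = (P_{Hop} − 3)(75 − 3P_{Hop} + 2P_{Go}).
∂π/∂P_{Hop} = 84 − 6P_{Hop} + 2P_{Go} = 0 ⇒ P_{Hop} = 14 + (1/3)P_{Go}.
Similarly P_{Go} = 15 + (1/3)P_{Hop}.
Plugging P_{Go} into Hop's best response: P_{Hop} = 14 + (1/3)(15 + (1/3)P_{Hop}) ⇒ (8/9)P_{Hop} = 19, so P_{Hop} = 21.375.
Then P_{Go} = 15 + (1/3)·21.375 = 22.125.

21.375, 22.125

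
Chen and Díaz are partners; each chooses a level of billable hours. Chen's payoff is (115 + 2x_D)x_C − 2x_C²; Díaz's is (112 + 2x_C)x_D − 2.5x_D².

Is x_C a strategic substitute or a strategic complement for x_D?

Expanding Chen's payoff: 115x_C + 2x_Dx_C − 2x_C².
∂π/∂x_C = 115 + 2x_D − 4x_C = 0, so x_C = 28.75 + 0.5x_D.
The best-response slope dx_C/dx_D = 0.5 > 0: the reaction function is upward-sloping, so the choices are strategic complements.

strategic complements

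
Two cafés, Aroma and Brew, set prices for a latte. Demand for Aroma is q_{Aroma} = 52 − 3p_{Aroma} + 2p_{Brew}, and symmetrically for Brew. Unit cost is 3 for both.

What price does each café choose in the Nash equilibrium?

15.25

Aroma's profit: π = (p_{Aroma} − 3)(52 − 3p_{Aroma} + 2p_{Brew}).
∂π/∂p_{Aroma} = 61 − 6p_{Aroma} + 2p_{Brew} = 0 ⇒ p_{Aroma} = 61/6 + (1/3)p_{Brew}.
Setting p_{Aroma} = p_{Brew} in the reaction function: p_{Aroma} = 61/6 + (1/3)p_{Aroma}, so p_{Aroma} = (61/6) / (2/3) = 15.25.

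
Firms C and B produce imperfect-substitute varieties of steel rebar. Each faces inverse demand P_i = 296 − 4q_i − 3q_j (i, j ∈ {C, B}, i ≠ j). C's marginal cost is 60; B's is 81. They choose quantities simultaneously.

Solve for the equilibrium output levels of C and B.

22.6, 18.4

Firm C's profit: π = q_C(296 − 4q_C − 3q_B) − 60q_C.
∂π/∂q_C = 236 − 8q_C − 3q_B = 0 ⇒ q_C = 29.5 − 0.375q_B.
Similarly q_B = 26.875 − 0.375q_C.
Substituting the second reaction function into the first: q_C = 29.5 − 0.375(26.875 − 0.375q_C), which gives (55/64)q_C = 1243/64 ⇒ q_C = 22.6.
Then q_B = 26.875 − 0.375·22.6 = 18.4.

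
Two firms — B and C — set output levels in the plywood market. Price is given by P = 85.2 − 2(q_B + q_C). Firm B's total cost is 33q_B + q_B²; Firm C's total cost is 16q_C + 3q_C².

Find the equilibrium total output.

Firm B's profit: π = q_B(85.2 − 2(q_B + q_C)) − 33q_B − q_B².
∂π/∂q_B = 52.2 − 6q_B − 2q_C = 0, so q_B = 8.7 − (1/3)q_C.
For C: ∂π/∂q_C = 69.2 − 10q_C − 2q_B = 0 ⇒ q_C = 6.92 − 0.2q_B.
Substituting the second reaction function into the first: q_B = 8.7 − (1/3)(6.92 − 0.2q_B), which gives (14/15)q_B = 959/150 ⇒ q_B = 6.85.
Then q_C = 6.92 − 0.2·6.85 = 5.55.
Total output: 6.85 + 5.55 = 12.4.

12.4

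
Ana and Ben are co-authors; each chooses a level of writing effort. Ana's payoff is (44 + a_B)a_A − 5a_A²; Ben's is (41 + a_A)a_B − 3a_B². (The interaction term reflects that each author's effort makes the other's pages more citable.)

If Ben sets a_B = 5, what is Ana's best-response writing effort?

4.9

Expanding Ana's payoff: 44a_A + a_Ba_A − 5a_A².
∂π/∂a_A = 44 + a_B − 10a_A = 0, so a_A = 4.4 + 0.1a_B.
At a_B = 5: a_A = 4.4 + 0.1·5 = 4.9.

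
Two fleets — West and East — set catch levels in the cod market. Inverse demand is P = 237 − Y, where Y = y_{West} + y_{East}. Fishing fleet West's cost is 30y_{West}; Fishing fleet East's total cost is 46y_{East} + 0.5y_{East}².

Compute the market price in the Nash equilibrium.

Fishing fleet West's profit: π = y_{West}(237 − (y_{West} + y_{East})) − 30y_{West}.
∂π/∂y_{West} = 207 − 2y_{West} − y_{East} = 0, so y_{West} = 103.5 − 0.5y_{East}.
For East: ∂π/∂y_{East} = 191 − 3y_{East} − y_{West} = 0 ⇒ y_{East} = 191/3 − (1/3)y_{West}.
Substituting the second reaction function into the first: y_{West} = 103.5 − 0.5(191/3 − (1/3)y_{West}), which gives (5/6)y_{West} = 215/3 ⇒ y_{West} = 86.
Then y_{East} = 191/3 − (1/3)·86 = 35.
Equilibrium price: P = 237 − 121 = 116.

116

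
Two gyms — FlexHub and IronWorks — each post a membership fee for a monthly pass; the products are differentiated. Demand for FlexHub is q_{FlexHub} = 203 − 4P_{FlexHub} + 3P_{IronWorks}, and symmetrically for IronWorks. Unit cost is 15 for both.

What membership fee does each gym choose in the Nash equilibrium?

FlexHub's profit: π = (P_{FlexHub} − 15)(203 − 4P_{FlexHub} + 3P_{IronWorks}).
∂π/∂P_{FlexHub} = 263 − 8P_{FlexHub} + 3P_{IronWorks} = 0 ⇒ P_{FlexHub} = 32.875 + 0.375P_{IronWorks}.
By symmetry P_{IronWorks} = P_{FlexHub}; substituting into the reaction function, 0.625P_{FlexHub} = 32.875 and P_{FlexHub} = 52.6.

52.6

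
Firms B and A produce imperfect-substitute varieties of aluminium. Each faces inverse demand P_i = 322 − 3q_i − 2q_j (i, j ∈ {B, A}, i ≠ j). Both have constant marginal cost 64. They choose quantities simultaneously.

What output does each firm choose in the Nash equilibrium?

Firm B's profit: π = q_B(322 − 3q_B − 2q_A) − 64q_B.
∂π/∂q_B = 258 − 6q_B − 2q_A = 0 ⇒ q_B = 43 − (1/3)q_A.
By symmetry q_A = q_B; substituting into the reaction function, (4/3)q_B = 43 and q_B = 32.25.

32.25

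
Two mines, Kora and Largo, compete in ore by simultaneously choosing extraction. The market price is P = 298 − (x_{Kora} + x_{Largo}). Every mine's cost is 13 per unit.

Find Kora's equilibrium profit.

9025

Mine Kora's profit: π = x_{Kora}(298 − (x_{Kora} + x_{Largo})) − 13x_{Kora}.
∂π/∂x_{Kora} = 285 − 2x_{Kora} − x_{Largo} = 0, so x_{Kora} = 142.5 − 0.5x_{Largo}.
Setting x_{Kora} = x_{Largo} in the reaction function: x_{Kora} = 142.5 − 0.5x_{Kora}, so x_{Kora} = 142.5 / 1.5 = 95.
Price P = 298 − 190 = 108.
Kora's profit: (108 − 13)·95 = 9025.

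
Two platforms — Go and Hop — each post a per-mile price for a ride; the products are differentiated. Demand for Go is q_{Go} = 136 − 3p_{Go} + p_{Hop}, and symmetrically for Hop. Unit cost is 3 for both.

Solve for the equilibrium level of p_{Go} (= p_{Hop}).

29

Go's profit: π = (p_{Go} − 3)(136 − 3p_{Go} + p_{Hop}).
∂π/∂p_{Go} = 145 − 6p_{Go} + p_{Hop} = 0 ⇒ p_{Go} = 145/6 + (1/6)p_{Hop}.
The game is symmetric, so in equilibrium p_{Hop} = p_{Go}: the reaction function gives (5/6)p_{Go} = 145/6, hence p_{Go} = 29.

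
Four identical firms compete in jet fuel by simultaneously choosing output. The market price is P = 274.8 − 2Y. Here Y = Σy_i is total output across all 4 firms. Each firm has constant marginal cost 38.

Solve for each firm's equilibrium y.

23.68

A representative firm's profit is π_i = y_i(274.8 − 2Y) − 38y_i, with Y = y_i + Σ_{j≠i} y_j.
First-order condition: 236.8 − 4y_i − 2Σ_{j≠i} y_j = 0.
In a symmetric equilibrium every firm chooses the same y, so Σ_{j≠i} y_j = 3y. The condition becomes 236.8 − 10y = 0, giving y = 236.8/10 = 23.68.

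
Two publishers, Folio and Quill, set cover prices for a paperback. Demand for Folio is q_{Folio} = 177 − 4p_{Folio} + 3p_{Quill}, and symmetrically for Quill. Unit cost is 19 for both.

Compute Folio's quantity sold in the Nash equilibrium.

Folio's profit: π = (p_{Folio} − 19)(177 − 4p_{Folio} + 3p_{Quill}).
∂π/∂p_{Folio} = 253 − 8p_{Folio} + 3p_{Quill} = 0 ⇒ p_{Folio} = 31.625 + 0.375p_{Quill}.
Setting p_{Folio} = p_{Quill} in the reaction function: p_{Folio} = 31.625 + 0.375p_{Folio}, so p_{Folio} = 31.625 / 0.625 = 50.6.
q_{Folio} = 177 − 4·50.6 + 3·50.6 = 126.4.

126.4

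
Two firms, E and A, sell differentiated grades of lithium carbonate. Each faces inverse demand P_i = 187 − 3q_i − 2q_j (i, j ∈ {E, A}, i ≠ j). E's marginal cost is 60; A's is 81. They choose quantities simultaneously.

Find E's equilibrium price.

Firm E's profit: π = q_E(187 − 3q_E − 2q_A) − 60q_E.
∂π/∂q_E = 127 − 6q_E − 2q_A = 0 ⇒ q_E = 127/6 − (1/3)q_A.
Similarly q_A = 53/3 − (1/3)q_E.
Substituting the second reaction function into the first: q_E = 127/6 − (1/3)(53/3 − (1/3)q_E), which gives (8/9)q_E = 275/18 ⇒ q_E = 17.1875.
Then q_A = 53/3 − (1/3)·17.1875 = 11.9375.
P_E = 187 − 3·17.1875 − 2·11.9375 = 111.5625.

111.5625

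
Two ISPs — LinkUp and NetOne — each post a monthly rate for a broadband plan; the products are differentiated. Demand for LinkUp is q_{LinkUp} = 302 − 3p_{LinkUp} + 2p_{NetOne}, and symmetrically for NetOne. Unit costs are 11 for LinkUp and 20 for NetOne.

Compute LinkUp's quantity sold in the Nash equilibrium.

223.3125

LinkUp's profit: π = (p_{LinkUp} − 11)(302 − 3p_{LinkUp} + 2p_{NetOne}).
∂π/∂p_{LinkUp} = 335 − 6p_{LinkUp} + 2p_{NetOne} = 0 ⇒ p_{LinkUp} = 335/6 + (1/3)p_{NetOne}.
Similarly p_{NetOne} = 181/3 + (1/3)p_{LinkUp}.
Plugging p_{NetOne} into LinkUp's best response: p_{LinkUp} = 335/6 + (1/3)(181/3 + (1/3)p_{LinkUp}) ⇒ (8/9)p_{LinkUp} = 1367/18, so p_{LinkUp} = 85.4375.
Then p_{NetOne} = 181/3 + (1/3)·85.4375 = 88.8125.
q_{LinkUp} = 302 − 3·85.4375 + 2·88.8125 = 223.3125.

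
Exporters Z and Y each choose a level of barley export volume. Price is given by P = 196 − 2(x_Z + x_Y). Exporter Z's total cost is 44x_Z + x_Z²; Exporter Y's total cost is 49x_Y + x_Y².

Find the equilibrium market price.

Exporter Z's profit: π = x_Z(196 − 2(x_Z + x_Y)) − 44x_Z − x_Z².
∂π/∂x_Z = 152 − 6x_Z − 2x_Y = 0, so x_Z = 76/3 − (1/3)x_Y.
By the same steps for Y: x_Y = 24.5 − (1/3)x_Z.
Substituting the second reaction function into the first: x_Z = 76/3 − (1/3)(24.5 − (1/3)x_Z), which gives (8/9)x_Z = 103/6 ⇒ x_Z = 19.3125.
Then x_Y = 24.5 − (1/3)·19.3125 = 18.0625.
Equilibrium price: P = 196 − 2·37.375 = 121.25.

121.25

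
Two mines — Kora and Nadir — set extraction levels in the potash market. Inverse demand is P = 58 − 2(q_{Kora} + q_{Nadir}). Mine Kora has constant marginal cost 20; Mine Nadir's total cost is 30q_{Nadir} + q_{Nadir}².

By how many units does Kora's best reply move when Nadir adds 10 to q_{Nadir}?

Mine Kora's profit: π = q_{Kora}(58 − 2(q_{Kora} + q_{Nadir})) − 20q_{Kora}.
∂π/∂q_{Kora} = 38 − 4q_{Kora} − 2q_{Nadir} = 0, so q_{Kora} = 9.5 − 0.5q_{Nadir}.
The reaction-function slope is −0.5, so a 10-unit rise in q_{Nadir} moves q_{Kora} by −0.5 × 10 = −5. Kora's best response falls — the actions are strategic substitutes.

-5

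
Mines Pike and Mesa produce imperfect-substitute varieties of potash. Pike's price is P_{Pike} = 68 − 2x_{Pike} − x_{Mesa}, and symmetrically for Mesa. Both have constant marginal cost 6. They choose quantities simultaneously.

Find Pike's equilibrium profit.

Mine Pike's profit: π = x_{Pike}(68 − 2x_{Pike} − x_{Mesa}) − 6x_{Pike}.
∂π/∂x_{Pike} = 62 − 4x_{Pike} − x_{Mesa} = 0 ⇒ x_{Pike} = 15.5 − 0.25x_{Mesa}.
The game is symmetric, so in equilibrium x_{Mesa} = x_{Pike}: the reaction function gives 1.25x_{Pike} = 15.5, hence x_{Pike} = 12.4.
P_{Pike} = 68 − 2·12.4 − 12.4 = 30.8.
Profit = (30.8 − 6)·12.4 = 307.52.

307.52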